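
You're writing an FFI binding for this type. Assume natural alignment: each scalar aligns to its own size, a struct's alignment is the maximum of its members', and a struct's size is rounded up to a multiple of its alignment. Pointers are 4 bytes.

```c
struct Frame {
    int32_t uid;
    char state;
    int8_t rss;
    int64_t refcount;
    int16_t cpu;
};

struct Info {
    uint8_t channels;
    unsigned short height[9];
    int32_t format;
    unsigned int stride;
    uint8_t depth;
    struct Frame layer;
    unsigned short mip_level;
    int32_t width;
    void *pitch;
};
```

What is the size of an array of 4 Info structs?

288

Frame: uid at 0 (size 4, align 4) → ends 4; state at 4 (size 1, align 1) → ends 5; rss at 5 (size 1, align 1) → ends 6; pad 2 to align 8 for refcount; refcount at 8 (size 8, align 8) → ends 16; cpu at 16 (size 2, align 2) → ends 18; tail pad 6 to reach multiple of 8; total 24 bytes, alignment 8
channels at 0 (size 1, align 1) → ends 1
pad 1 to align 2 for height
height at 2 (size 18, align 2) → ends 20
format at 20 (size 4, align 4) → ends 24
stride at 24 (size 4, align 4) → ends 28
depth at 28 (size 1, align 1) → ends 29
pad 3 to align 8 for layer
layer at 32 (size 24, align 8) → ends 56
mip_level at 56 (size 2, align 2) → ends 58
pad 2 to align 4 for width
width at 60 (size 4, align 4) → ends 64
pitch at 64 (size 4, align 4) → ends 68
tail pad 4 to reach multiple of 8
total 72 bytes, alignment 8
array of 4: 4 × 72 = 288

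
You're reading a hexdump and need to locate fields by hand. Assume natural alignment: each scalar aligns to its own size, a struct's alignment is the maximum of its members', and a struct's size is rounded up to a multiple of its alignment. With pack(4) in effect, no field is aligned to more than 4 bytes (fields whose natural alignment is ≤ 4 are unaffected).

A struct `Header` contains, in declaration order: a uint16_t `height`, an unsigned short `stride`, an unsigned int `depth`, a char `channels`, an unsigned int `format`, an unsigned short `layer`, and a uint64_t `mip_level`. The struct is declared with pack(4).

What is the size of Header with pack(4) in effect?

@0: height [2B, align 2] → 2
@2: stride [2B, align 2] → 4
@4: depth [4B, align 4] → 8
@8: channels [1B, align 1] → 9
+3 pad (align 4)
@12: format [4B, align 4] → 16
@16: layer [2B, align 2] → 18
+2 pad (align 4)
@20: mip_level [8B, align 4] → 28
size 28, align 4

28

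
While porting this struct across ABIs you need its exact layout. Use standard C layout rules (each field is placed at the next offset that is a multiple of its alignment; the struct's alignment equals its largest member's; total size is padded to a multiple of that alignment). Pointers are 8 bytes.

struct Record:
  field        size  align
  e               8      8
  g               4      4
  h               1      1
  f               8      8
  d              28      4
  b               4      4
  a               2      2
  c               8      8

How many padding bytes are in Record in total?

@0: e [8B, align 8] → 8
@8: g [4B, align 4] → 12
@12: h [1B, align 1] → 13
+3 pad (align 8)
@16: f [8B, align 8] → 24
@24: d [28B, align 4] → 52
@52: b [4B, align 4] → 56
@56: a [2B, align 2] → 58
+6 pad (align 8)
@64: c [8B, align 8] → 72
size 72, align 8
data bytes 63, size 72 → padding 9

9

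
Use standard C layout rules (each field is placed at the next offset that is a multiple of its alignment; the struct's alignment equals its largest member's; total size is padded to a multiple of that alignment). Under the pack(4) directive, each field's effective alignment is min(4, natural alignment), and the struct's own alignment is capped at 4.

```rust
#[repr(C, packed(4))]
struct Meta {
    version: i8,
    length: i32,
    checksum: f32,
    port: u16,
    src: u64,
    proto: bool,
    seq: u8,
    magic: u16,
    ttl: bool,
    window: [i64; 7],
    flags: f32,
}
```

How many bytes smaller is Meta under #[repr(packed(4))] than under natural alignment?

4

natural layout:
  @0: version [1B, align 1] → 1
  +3 pad (align 4)
  @4: length [4B, align 4] → 8
  @8: checksum [4B, align 4] → 12
  @12: port [2B, align 2] → 14
  +2 pad (align 8)
  @16: src [8B, align 8] → 24
  @24: proto [1B, align 1] → 25
  @25: seq [1B, align 1] → 26
  @26: magic [2B, align 2] → 28
  @28: ttl [1B, align 1] → 29
  +3 pad (align 8)
  @32: window [56B, align 8] → 88
  @88: flags [4B, align 4] → 92
  +4 tail pad (align 8)
  size 96, align 8
packed(4) layout:
  @0: version [1B, align 1] → 1
  +3 pad (align 4)
  @4: length [4B, align 4] → 8
  @8: checksum [4B, align 4] → 12
  @12: port [2B, align 2] → 14
  +2 pad (align 4)
  @16: src [8B, align 4] → 24
  @24: proto [1B, align 1] → 25
  @25: seq [1B, align 1] → 26
  @26: magic [2B, align 2] → 28
  @28: ttl [1B, align 1] → 29
  +3 pad (align 4)
  @32: window [56B, align 4] → 88
  @88: flags [4B, align 4] → 92
  size 92, align 4
96 − 92 = 4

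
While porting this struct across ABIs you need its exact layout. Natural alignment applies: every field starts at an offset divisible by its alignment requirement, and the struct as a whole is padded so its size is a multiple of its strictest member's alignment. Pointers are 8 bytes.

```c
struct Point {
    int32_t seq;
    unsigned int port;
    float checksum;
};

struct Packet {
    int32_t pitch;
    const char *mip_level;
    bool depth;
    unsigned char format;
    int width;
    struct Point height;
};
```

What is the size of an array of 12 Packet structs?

480

Point: @0: seq [4B, align 4] → 4; @4: port [4B, align 4] → 8; @8: checksum [4B, align 4] → 12; size 12, align 4
@0: pitch [4B, align 4] → 4
+4 pad (align 8)
@8: mip_level [8B, align 8] → 16
@16: depth [1B, align 1] → 17
@17: format [1B, align 1] → 18
+2 pad (align 4)
@20: width [4B, align 4] → 24
@24: height [12B, align 4] → 36
+4 tail pad (align 8)
size 40, align 8
array of 12: 12 × 40 = 480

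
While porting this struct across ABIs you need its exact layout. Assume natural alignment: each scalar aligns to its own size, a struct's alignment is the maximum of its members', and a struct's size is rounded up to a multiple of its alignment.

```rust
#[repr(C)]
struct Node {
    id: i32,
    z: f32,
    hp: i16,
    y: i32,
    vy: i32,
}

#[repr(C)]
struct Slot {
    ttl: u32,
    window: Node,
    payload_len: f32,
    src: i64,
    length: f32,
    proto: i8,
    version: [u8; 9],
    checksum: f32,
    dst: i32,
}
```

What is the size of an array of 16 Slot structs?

Node: 0..4  id  (4B, 4-aligned); 4..8  z  (4B, 4-aligned); 8..10  hp  (2B, 2-aligned); 10..12  -- padding (2B); 12..16  y  (4B, 4-aligned); 16..20  vy  (4B, 4-aligned); sizeof = 20, alignof = 4
0..4  ttl  (4B, 4-aligned)
4..24  window  (20B, 4-aligned)
24..28  payload_len  (4B, 4-aligned)
28..32  -- padding (4B)
32..40  src  (8B, 8-aligned)
40..44  length  (4B, 4-aligned)
44..45  proto  (1B, 1-aligned)
45..54  version  (9B, 1-aligned)
54..56  -- padding (2B)
56..60  checksum  (4B, 4-aligned)
60..64  dst  (4B, 4-aligned)
sizeof = 64, alignof = 8
array of 16: 16 × 64 = 1024

1024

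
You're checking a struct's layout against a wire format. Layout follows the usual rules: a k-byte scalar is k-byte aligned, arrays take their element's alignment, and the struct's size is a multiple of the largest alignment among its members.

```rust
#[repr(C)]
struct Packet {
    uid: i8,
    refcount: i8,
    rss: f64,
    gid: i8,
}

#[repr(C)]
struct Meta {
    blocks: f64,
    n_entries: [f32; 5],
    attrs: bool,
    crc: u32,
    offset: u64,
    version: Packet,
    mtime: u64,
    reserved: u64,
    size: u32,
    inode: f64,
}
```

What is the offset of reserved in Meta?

80

Packet: @0: uid [1B, align 1] → 1; @1: refcount [1B, align 1] → 2; +6 pad (align 8); @8: rss [8B, align 8] → 16; @16: gid [1B, align 1] → 17; +7 tail pad (align 8); size 24, align 8
@0: blocks [8B, align 8] → 8
@8: n_entries [20B, align 4] → 28
@28: attrs [1B, align 1] → 29
+3 pad (align 4)
@32: crc [4B, align 4] → 36
+4 pad (align 8)
@40: offset [8B, align 8] → 48
@48: version [24B, align 8] → 72
@72: mtime [8B, align 8] → 80
@80: reserved [8B, align 8] → 88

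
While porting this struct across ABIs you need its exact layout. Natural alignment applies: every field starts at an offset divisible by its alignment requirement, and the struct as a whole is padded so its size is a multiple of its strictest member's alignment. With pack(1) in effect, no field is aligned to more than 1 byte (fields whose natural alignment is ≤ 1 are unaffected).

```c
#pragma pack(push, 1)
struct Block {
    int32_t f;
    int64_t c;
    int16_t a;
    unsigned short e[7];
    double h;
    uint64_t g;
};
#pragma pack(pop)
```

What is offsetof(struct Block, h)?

@0: f [4B, align 1] → 4
@4: c [8B, align 1] → 12
@12: a [2B, align 1] → 14
@14: e [14B, align 1] → 28
@28: h [8B, align 1] → 36

28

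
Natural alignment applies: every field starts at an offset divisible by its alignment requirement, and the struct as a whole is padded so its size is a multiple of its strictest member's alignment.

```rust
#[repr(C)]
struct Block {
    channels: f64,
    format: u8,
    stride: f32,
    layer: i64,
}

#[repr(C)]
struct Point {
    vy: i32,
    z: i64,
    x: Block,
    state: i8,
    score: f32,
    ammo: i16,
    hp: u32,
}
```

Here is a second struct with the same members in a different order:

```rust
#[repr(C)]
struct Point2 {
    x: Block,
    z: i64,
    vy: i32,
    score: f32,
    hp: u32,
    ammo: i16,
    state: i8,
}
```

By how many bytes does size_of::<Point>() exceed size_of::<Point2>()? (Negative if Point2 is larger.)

Block: 0..8  channels  (8B, 8-aligned); 8..9  format  (1B, 1-aligned); 9..12  -- padding (3B); 12..16  stride  (4B, 4-aligned); 16..24  layer  (8B, 8-aligned); sizeof = 24, alignof = 8
0..4  vy  (4B, 4-aligned)
4..8  -- padding (4B)
8..16  z  (8B, 8-aligned)
16..40  x  (24B, 8-aligned)
40..41  state  (1B, 1-aligned)
41..44  -- padding (3B)
44..48  score  (4B, 4-aligned)
48..50  ammo  (2B, 2-aligned)
50..52  -- padding (2B)
52..56  hp  (4B, 4-aligned)
sizeof = 56, alignof = 8
— Point2 —
0..24  x  (24B, 8-aligned)
24..32  z  (8B, 8-aligned)
32..36  vy  (4B, 4-aligned)
36..40  score  (4B, 4-aligned)
40..44  hp  (4B, 4-aligned)
44..46  ammo  (2B, 2-aligned)
46..47  state  (1B, 1-aligned)
47..48  -- tail padding (1B)
sizeof = 48, alignof = 8
56 − 48 = 8

8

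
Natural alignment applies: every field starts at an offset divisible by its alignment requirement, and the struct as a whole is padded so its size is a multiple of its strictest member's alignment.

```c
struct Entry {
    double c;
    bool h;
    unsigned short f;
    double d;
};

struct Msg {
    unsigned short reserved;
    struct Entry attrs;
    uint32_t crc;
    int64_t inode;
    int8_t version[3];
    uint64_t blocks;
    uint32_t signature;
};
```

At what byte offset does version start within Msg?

Entry: 0..8  c  (8B, 8-aligned); 8..9  h  (1B, 1-aligned); 9..10  -- padding (1B); 10..12  f  (2B, 2-aligned); 12..16  -- padding (4B); 16..24  d  (8B, 8-aligned); sizeof = 24, alignof = 8
0..2  reserved  (2B, 2-aligned)
2..8  -- padding (6B)
8..32  attrs  (24B, 8-aligned)
32..36  crc  (4B, 4-aligned)
36..40  -- padding (4B)
40..48  inode  (8B, 8-aligned)
48..51  version  (3B, 1-aligned)

48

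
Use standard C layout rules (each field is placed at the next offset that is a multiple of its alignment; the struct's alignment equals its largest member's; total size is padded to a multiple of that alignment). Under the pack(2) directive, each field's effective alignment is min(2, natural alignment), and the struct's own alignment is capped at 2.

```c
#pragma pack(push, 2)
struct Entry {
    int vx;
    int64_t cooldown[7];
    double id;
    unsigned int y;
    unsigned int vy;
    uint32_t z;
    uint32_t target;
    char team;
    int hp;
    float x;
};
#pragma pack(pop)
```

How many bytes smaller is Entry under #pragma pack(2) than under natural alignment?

10

natural layout:
  vx at 0 (size 4, align 4) → ends 4
  pad 4 to align 8 for cooldown
  cooldown at 8 (size 56, align 8) → ends 64
  id at 64 (size 8, align 8) → ends 72
  y at 72 (size 4, align 4) → ends 76
  vy at 76 (size 4, align 4) → ends 80
  z at 80 (size 4, align 4) → ends 84
  target at 84 (size 4, align 4) → ends 88
  team at 88 (size 1, align 1) → ends 89
  pad 3 to align 4 for hp
  hp at 92 (size 4, align 4) → ends 96
  x at 96 (size 4, align 4) → ends 100
  tail pad 4 to reach multiple of 8
  total 104 bytes, alignment 8
packed(2) layout:
  vx at 0 (size 4, align 2) → ends 4
  cooldown at 4 (size 56, align 2) → ends 60
  id at 60 (size 8, align 2) → ends 68
  y at 68 (size 4, align 2) → ends 72
  vy at 72 (size 4, align 2) → ends 76
  z at 76 (size 4, align 2) → ends 80
  target at 80 (size 4, align 2) → ends 84
  team at 84 (size 1, align 1) → ends 85
  pad 1 to align 2 for hp
  hp at 86 (size 4, align 2) → ends 90
  x at 90 (size 4, align 2) → ends 94
  total 94 bytes, alignment 2
104 − 94 = 10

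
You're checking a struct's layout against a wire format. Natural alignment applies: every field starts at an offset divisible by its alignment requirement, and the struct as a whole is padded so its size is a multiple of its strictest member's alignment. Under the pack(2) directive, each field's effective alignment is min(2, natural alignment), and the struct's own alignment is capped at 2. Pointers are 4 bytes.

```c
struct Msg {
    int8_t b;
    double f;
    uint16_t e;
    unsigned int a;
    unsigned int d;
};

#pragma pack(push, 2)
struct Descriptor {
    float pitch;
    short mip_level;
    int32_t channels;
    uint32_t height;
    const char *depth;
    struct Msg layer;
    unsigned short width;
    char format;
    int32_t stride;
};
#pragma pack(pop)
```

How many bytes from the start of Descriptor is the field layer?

18

Msg: @0: b [1B, align 1] → 1; +7 pad (align 8); @8: f [8B, align 8] → 16; @16: e [2B, align 2] → 18; +2 pad (align 4); @20: a [4B, align 4] → 24; @24: d [4B, align 4] → 28; +4 tail pad (align 8); size 32, align 8
@0: pitch [4B, align 2] → 4
@4: mip_level [2B, align 2] → 6
@6: channels [4B, align 2] → 10
@10: height [4B, align 2] → 14
@14: depth [4B, align 2] → 18
@18: layer [32B, align 2] → 50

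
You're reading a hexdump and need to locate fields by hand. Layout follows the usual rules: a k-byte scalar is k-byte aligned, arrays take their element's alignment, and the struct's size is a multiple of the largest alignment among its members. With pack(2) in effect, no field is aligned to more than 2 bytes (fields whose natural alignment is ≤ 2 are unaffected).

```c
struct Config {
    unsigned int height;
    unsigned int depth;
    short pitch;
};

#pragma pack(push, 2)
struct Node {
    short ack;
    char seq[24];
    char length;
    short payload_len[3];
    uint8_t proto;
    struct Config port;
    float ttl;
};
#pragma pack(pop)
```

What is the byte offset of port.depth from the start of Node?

40

Config: height at 0 (size 4, align 4) → ends 4; depth at 4 (size 4, align 4) → ends 8; pitch at 8 (size 2, align 2) → ends 10; tail pad 2 to reach multiple of 4; total 12 bytes, alignment 4
ack at 0 (size 2, align 2) → ends 2
seq at 2 (size 24, align 1) → ends 26
length at 26 (size 1, align 1) → ends 27
pad 1 to align 2 for payload_len
payload_len at 28 (size 6, align 2) → ends 34
proto at 34 (size 1, align 1) → ends 35
pad 1 to align 2 for port
port at 36 (size 12, align 2) → ends 48
within Config: depth at 4
36 + 4 = 40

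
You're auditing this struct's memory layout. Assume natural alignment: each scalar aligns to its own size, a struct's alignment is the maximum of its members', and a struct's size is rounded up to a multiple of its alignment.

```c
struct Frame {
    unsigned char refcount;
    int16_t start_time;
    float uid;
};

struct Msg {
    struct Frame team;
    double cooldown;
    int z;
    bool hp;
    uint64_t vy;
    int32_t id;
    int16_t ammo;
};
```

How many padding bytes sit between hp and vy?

Frame: 0..1  refcount  (1B, 1-aligned); 1..2  -- padding (1B); 2..4  start_time  (2B, 2-aligned); 4..8  uid  (4B, 4-aligned); sizeof = 8, alignof = 4
0..8  team  (8B, 4-aligned)
8..16  cooldown  (8B, 8-aligned)
16..20  z  (4B, 4-aligned)
20..21  hp  (1B, 1-aligned)
21..24  -- padding (3B)
24..32  vy  (8B, 8-aligned)

3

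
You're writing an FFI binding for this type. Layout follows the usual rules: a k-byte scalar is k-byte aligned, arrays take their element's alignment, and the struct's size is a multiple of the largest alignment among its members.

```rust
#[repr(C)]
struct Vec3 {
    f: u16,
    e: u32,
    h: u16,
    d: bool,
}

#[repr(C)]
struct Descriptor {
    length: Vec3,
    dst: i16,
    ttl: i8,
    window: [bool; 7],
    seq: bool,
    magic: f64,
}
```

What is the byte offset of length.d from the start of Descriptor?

10

Vec3: f at 0 (size 2, align 2) → ends 2; pad 2 to align 4 for e; e at 4 (size 4, align 4) → ends 8; h at 8 (size 2, align 2) → ends 10; d at 10 (size 1, align 1) → ends 11; tail pad 1 to reach multiple of 4; total 12 bytes, alignment 4
length at 0 (size 12, align 4) → ends 12
within Vec3: d at 10
0 + 10 = 10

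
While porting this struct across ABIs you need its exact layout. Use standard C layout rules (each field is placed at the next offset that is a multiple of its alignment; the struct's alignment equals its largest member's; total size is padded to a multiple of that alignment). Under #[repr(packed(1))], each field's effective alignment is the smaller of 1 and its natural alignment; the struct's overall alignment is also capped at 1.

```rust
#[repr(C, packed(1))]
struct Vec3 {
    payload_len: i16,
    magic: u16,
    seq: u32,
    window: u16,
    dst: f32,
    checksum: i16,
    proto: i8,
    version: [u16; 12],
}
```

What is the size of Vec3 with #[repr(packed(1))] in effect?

41

0..2  payload_len  (2B, 1-aligned)
2..4  magic  (2B, 1-aligned)
4..8  seq  (4B, 1-aligned)
8..10  window  (2B, 1-aligned)
10..14  dst  (4B, 1-aligned)
14..16  checksum  (2B, 1-aligned)
16..17  proto  (1B, 1-aligned)
17..41  version  (24B, 1-aligned)
sizeof = 41, alignof = 1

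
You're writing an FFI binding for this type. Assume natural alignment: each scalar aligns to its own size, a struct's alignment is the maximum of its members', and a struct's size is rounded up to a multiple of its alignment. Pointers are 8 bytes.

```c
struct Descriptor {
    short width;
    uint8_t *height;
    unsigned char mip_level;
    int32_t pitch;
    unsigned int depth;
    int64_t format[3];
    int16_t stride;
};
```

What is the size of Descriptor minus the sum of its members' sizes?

19

width at 0 (size 2, align 2) → ends 2
pad 6 to align 8 for height
height at 8 (size 8, align 8) → ends 16
mip_level at 16 (size 1, align 1) → ends 17
pad 3 to align 4 for pitch
pitch at 20 (size 4, align 4) → ends 24
depth at 24 (size 4, align 4) → ends 28
pad 4 to align 8 for format
format at 32 (size 24, align 8) → ends 56
stride at 56 (size 2, align 2) → ends 58
tail pad 6 to reach multiple of 8
total 64 bytes, alignment 8
data bytes 45, size 64 → padding 19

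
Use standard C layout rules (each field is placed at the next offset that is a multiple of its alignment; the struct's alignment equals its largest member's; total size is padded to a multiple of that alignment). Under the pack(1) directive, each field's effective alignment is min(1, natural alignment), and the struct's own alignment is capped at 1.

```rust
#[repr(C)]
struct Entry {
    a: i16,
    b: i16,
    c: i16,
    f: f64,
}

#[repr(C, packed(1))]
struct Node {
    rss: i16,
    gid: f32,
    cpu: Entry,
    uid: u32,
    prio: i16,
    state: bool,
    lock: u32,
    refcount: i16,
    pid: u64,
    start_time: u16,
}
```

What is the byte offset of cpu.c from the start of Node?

Entry: 0..2  a  (2B, 2-aligned); 2..4  b  (2B, 2-aligned); 4..6  c  (2B, 2-aligned); 6..8  -- padding (2B); 8..16  f  (8B, 8-aligned); sizeof = 16, alignof = 8
0..2  rss  (2B, 1-aligned)
2..6  gid  (4B, 1-aligned)
6..22  cpu  (16B, 1-aligned)
within Entry: c at 4
6 + 4 = 10

10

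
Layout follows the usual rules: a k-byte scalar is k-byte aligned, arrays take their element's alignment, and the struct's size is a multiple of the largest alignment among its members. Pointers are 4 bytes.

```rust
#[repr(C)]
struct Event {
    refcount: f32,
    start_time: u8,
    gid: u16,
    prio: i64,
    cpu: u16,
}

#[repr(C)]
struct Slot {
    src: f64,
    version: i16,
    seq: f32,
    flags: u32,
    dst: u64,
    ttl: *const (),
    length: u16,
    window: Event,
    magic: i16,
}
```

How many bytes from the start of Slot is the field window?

40

Event: @0: refcount [4B, align 4] → 4; @4: start_time [1B, align 1] → 5; +1 pad (align 2); @6: gid [2B, align 2] → 8; @8: prio [8B, align 8] → 16; @16: cpu [2B, align 2] → 18; +6 tail pad (align 8); size 24, align 8
@0: src [8B, align 8] → 8
@8: version [2B, align 2] → 10
+2 pad (align 4)
@12: seq [4B, align 4] → 16
@16: flags [4B, align 4] → 20
+4 pad (align 8)
@24: dst [8B, align 8] → 32
@32: ttl [4B, align 4] → 36
@36: length [2B, align 2] → 38
+2 pad (align 8)
@40: window [24B, align 8] → 64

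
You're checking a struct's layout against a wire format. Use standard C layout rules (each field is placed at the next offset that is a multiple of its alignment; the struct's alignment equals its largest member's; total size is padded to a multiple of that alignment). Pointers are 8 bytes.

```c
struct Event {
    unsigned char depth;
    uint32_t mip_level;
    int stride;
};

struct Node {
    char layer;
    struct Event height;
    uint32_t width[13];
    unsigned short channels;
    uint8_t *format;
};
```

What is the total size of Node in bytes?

80

Event: 0..1  depth  (1B, 1-aligned); 1..4  -- padding (3B); 4..8  mip_level  (4B, 4-aligned); 8..12  stride  (4B, 4-aligned); sizeof = 12, alignof = 4
0..1  layer  (1B, 1-aligned)
1..4  -- padding (3B)
4..16  height  (12B, 4-aligned)
16..68  width  (52B, 4-aligned)
68..70  channels  (2B, 2-aligned)
70..72  -- padding (2B)
72..80  format  (8B, 8-aligned)
sizeof = 80, alignof = 8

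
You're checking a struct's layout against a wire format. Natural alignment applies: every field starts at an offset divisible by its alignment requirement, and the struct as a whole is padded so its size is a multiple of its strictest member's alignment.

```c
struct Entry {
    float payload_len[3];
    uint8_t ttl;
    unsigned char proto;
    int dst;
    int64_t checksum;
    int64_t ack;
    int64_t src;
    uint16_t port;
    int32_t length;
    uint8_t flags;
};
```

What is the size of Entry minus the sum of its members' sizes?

15

0..12  payload_len  (12B, 4-aligned)
12..13  ttl  (1B, 1-aligned)
13..14  proto  (1B, 1-aligned)
14..16  -- padding (2B)
16..20  dst  (4B, 4-aligned)
20..24  -- padding (4B)
24..32  checksum  (8B, 8-aligned)
32..40  ack  (8B, 8-aligned)
40..48  src  (8B, 8-aligned)
48..50  port  (2B, 2-aligned)
50..52  -- padding (2B)
52..56  length  (4B, 4-aligned)
56..57  flags  (1B, 1-aligned)
57..64  -- tail padding (7B)
sizeof = 64, alignof = 8
data bytes 49, size 64 → padding 15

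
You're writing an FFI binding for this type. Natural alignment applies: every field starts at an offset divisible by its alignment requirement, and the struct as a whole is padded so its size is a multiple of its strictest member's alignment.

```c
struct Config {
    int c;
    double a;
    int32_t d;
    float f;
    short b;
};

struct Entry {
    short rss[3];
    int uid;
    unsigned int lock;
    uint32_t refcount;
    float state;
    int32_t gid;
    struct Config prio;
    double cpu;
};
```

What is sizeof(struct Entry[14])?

1008

Config: @0: c [4B, align 4] → 4; +4 pad (align 8); @8: a [8B, align 8] → 16; @16: d [4B, align 4] → 20; @20: f [4B, align 4] → 24; @24: b [2B, align 2] → 26; +6 tail pad (align 8); size 32, align 8
@0: rss [6B, align 2] → 6
+2 pad (align 4)
@8: uid [4B, align 4] → 12
@12: lock [4B, align 4] → 16
@16: refcount [4B, align 4] → 20
@20: state [4B, align 4] → 24
@24: gid [4B, align 4] → 28
+4 pad (align 8)
@32: prio [32B, align 8] → 64
@64: cpu [8B, align 8] → 72
size 72, align 8
array of 14: 14 × 72 = 1008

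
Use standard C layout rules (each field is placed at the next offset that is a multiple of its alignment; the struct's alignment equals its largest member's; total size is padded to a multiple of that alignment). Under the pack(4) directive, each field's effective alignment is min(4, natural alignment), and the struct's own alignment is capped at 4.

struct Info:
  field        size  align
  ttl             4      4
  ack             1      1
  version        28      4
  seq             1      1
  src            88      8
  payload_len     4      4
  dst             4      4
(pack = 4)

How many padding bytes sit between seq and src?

3

0..4  ttl  (4B, 4-aligned)
4..5  ack  (1B, 1-aligned)
5..8  -- padding (3B)
8..36  version  (28B, 4-aligned)
36..37  seq  (1B, 1-aligned)
37..40  -- padding (3B)
40..128  src  (88B, 4-aligned)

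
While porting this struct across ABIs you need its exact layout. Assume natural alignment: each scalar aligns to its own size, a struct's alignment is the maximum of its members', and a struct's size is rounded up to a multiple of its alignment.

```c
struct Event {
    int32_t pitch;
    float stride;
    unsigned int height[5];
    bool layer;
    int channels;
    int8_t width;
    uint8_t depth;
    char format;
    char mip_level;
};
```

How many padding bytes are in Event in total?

@0: pitch [4B, align 4] → 4
@4: stride [4B, align 4] → 8
@8: height [20B, align 4] → 28
@28: layer [1B, align 1] → 29
+3 pad (align 4)
@32: channels [4B, align 4] → 36
@36: width [1B, align 1] → 37
@37: depth [1B, align 1] → 38
@38: format [1B, align 1] → 39
@39: mip_level [1B, align 1] → 40
size 40, align 4
data bytes 37, size 40 → padding 3

3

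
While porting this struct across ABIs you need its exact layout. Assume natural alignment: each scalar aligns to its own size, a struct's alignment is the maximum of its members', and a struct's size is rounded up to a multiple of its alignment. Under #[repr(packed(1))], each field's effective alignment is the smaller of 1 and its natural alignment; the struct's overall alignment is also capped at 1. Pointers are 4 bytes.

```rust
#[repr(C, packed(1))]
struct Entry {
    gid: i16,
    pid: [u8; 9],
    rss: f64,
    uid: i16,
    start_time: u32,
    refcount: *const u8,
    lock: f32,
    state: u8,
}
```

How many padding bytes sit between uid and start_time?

0

@0: gid [2B, align 1] → 2
@2: pid [9B, align 1] → 11
@11: rss [8B, align 1] → 19
@19: uid [2B, align 1] → 21
@21: start_time [4B, align 1] → 25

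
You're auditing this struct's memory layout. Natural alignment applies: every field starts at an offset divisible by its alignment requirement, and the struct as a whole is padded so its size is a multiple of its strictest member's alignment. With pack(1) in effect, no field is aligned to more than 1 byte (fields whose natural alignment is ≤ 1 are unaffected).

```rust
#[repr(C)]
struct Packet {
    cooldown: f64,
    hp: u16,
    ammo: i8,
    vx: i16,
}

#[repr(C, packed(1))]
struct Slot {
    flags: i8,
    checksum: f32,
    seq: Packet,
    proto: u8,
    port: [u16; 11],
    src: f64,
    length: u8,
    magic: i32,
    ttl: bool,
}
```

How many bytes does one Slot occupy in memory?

Packet: @0: cooldown [8B, align 8] → 8; @8: hp [2B, align 2] → 10; @10: ammo [1B, align 1] → 11; +1 pad (align 2); @12: vx [2B, align 2] → 14; +2 tail pad (align 8); size 16, align 8
@0: flags [1B, align 1] → 1
@1: checksum [4B, align 1] → 5
@5: seq [16B, align 1] → 21
@21: proto [1B, align 1] → 22
@22: port [22B, align 1] → 44
@44: src [8B, align 1] → 52
@52: length [1B, align 1] → 53
@53: magic [4B, align 1] → 57
@57: ttl [1B, align 1] → 58
size 58, align 1

58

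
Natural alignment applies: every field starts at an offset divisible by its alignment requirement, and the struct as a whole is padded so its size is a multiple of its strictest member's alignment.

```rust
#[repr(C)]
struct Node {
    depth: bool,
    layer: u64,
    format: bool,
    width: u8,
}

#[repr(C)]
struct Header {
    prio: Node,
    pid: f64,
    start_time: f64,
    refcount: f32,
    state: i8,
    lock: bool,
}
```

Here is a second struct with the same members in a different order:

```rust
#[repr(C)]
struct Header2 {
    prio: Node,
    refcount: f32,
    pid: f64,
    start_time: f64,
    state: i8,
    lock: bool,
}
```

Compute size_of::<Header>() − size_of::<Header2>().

Node: 0..1  depth  (1B, 1-aligned); 1..8  -- padding (7B); 8..16  layer  (8B, 8-aligned); 16..17  format  (1B, 1-aligned); 17..18  width  (1B, 1-aligned); 18..24  -- tail padding (6B); sizeof = 24, alignof = 8
0..24  prio  (24B, 8-aligned)
24..32  pid  (8B, 8-aligned)
32..40  start_time  (8B, 8-aligned)
40..44  refcount  (4B, 4-aligned)
44..45  state  (1B, 1-aligned)
45..46  lock  (1B, 1-aligned)
46..48  -- tail padding (2B)
sizeof = 48, alignof = 8
— Header2 —
0..24  prio  (24B, 8-aligned)
24..28  refcount  (4B, 4-aligned)
28..32  -- padding (4B)
32..40  pid  (8B, 8-aligned)
40..48  start_time  (8B, 8-aligned)
48..49  state  (1B, 1-aligned)
49..50  lock  (1B, 1-aligned)
50..56  -- tail padding (6B)
sizeof = 56, alignof = 8
48 − 56 = -8

-8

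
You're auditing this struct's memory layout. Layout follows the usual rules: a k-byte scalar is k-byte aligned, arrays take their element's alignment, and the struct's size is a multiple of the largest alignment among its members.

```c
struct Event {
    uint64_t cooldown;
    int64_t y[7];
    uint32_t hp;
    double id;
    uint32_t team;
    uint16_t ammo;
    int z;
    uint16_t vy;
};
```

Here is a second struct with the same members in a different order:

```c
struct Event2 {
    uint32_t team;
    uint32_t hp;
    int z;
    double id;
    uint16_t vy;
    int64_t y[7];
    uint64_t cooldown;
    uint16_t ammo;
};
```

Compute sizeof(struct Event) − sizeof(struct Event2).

cooldown at 0 (size 8, align 8) → ends 8
y at 8 (size 56, align 8) → ends 64
hp at 64 (size 4, align 4) → ends 68
pad 4 to align 8 for id
id at 72 (size 8, align 8) → ends 80
team at 80 (size 4, align 4) → ends 84
ammo at 84 (size 2, align 2) → ends 86
pad 2 to align 4 for z
z at 88 (size 4, align 4) → ends 92
vy at 92 (size 2, align 2) → ends 94
tail pad 2 to reach multiple of 8
total 96 bytes, alignment 8
— Event2 —
team at 0 (size 4, align 4) → ends 4
hp at 4 (size 4, align 4) → ends 8
z at 8 (size 4, align 4) → ends 12
pad 4 to align 8 for id
id at 16 (size 8, align 8) → ends 24
vy at 24 (size 2, align 2) → ends 26
pad 6 to align 8 for y
y at 32 (size 56, align 8) → ends 88
cooldown at 88 (size 8, align 8) → ends 96
ammo at 96 (size 2, align 2) → ends 98
tail pad 6 to reach multiple of 8
total 104 bytes, alignment 8
96 − 104 = -8

-8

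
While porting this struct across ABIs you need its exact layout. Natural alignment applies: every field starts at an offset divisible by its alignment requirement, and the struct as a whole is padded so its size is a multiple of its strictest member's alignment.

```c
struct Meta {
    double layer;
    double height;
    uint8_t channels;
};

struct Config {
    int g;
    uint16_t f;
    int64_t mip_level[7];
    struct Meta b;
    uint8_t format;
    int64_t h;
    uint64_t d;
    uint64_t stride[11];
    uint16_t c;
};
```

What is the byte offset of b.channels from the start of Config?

Meta: 0..8  layer  (8B, 8-aligned); 8..16  height  (8B, 8-aligned); 16..17  channels  (1B, 1-aligned); 17..24  -- tail padding (7B); sizeof = 24, alignof = 8
0..4  g  (4B, 4-aligned)
4..6  f  (2B, 2-aligned)
6..8  -- padding (2B)
8..64  mip_level  (56B, 8-aligned)
64..88  b  (24B, 8-aligned)
within Meta: channels at 16
64 + 16 = 80

80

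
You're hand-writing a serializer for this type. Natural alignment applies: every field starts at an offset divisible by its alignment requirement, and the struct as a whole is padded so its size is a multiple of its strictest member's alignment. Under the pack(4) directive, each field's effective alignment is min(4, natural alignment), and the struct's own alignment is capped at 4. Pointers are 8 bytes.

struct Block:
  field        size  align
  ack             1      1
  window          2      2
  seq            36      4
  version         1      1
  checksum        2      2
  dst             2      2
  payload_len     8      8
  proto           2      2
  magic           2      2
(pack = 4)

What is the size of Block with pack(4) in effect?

60

ack at 0 (size 1, align 1) → ends 1
pad 1 to align 2 for window
window at 2 (size 2, align 2) → ends 4
seq at 4 (size 36, align 4) → ends 40
version at 40 (size 1, align 1) → ends 41
pad 1 to align 2 for checksum
checksum at 42 (size 2, align 2) → ends 44
dst at 44 (size 2, align 2) → ends 46
pad 2 to align 4 for payload_len
payload_len at 48 (size 8, align 4) → ends 56
proto at 56 (size 2, align 2) → ends 58
magic at 58 (size 2, align 2) → ends 60
total 60 bytes, alignment 4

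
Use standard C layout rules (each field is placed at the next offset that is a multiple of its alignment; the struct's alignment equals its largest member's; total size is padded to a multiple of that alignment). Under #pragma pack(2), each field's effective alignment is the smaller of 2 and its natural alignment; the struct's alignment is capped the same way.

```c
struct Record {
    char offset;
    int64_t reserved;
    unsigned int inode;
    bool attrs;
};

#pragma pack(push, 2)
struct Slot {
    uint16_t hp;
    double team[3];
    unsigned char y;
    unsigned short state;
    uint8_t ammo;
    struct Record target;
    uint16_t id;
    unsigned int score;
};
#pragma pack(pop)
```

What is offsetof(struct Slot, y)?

Record: 0..1  offset  (1B, 1-aligned); 1..8  -- padding (7B); 8..16  reserved  (8B, 8-aligned); 16..20  inode  (4B, 4-aligned); 20..21  attrs  (1B, 1-aligned); 21..24  -- tail padding (3B); sizeof = 24, alignof = 8
0..2  hp  (2B, 2-aligned)
2..26  team  (24B, 2-aligned)
26..27  y  (1B, 1-aligned)

26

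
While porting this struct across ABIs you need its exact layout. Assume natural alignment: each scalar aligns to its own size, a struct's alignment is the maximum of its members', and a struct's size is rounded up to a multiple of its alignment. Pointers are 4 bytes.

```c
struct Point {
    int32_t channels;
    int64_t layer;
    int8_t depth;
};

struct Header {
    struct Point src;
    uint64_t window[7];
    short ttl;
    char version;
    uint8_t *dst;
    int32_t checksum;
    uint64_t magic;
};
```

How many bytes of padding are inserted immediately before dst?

Point: channels at 0 (size 4, align 4) → ends 4; pad 4 to align 8 for layer; layer at 8 (size 8, align 8) → ends 16; depth at 16 (size 1, align 1) → ends 17; tail pad 7 to reach multiple of 8; total 24 bytes, alignment 8
src at 0 (size 24, align 8) → ends 24
window at 24 (size 56, align 8) → ends 80
ttl at 80 (size 2, align 2) → ends 82
version at 82 (size 1, align 1) → ends 83
pad 1 to align 4 for dst
dst at 84 (size 4, align 4) → ends 88

1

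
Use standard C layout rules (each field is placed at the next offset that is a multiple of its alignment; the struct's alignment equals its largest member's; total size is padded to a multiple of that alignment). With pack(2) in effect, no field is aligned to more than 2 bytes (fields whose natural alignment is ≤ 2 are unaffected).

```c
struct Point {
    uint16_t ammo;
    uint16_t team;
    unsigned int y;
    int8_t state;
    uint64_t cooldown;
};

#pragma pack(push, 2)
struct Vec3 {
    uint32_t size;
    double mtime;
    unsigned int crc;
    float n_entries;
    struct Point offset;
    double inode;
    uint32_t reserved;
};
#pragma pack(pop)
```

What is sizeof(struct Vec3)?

56 bytes

Point: 0..2  ammo  (2B, 2-aligned); 2..4  team  (2B, 2-aligned); 4..8  y  (4B, 4-aligned); 8..9  state  (1B, 1-aligned); 9..16  -- padding (7B); 16..24  cooldown  (8B, 8-aligned); sizeof = 24, alignof = 8
0..4  size  (4B, 2-aligned)
4..12  mtime  (8B, 2-aligned)
12..16  crc  (4B, 2-aligned)
16..20  n_entries  (4B, 2-aligned)
20..44  offset  (24B, 2-aligned)
44..52  inode  (8B, 2-aligned)
52..56  reserved  (4B, 2-aligned)
sizeof = 56, alignof = 2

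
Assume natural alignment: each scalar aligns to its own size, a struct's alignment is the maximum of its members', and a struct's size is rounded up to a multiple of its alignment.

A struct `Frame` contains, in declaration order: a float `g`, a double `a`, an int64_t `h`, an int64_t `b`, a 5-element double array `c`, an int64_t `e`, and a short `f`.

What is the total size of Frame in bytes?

88

0..4  g  (4B, 4-aligned)
4..8  -- padding (4B)
8..16  a  (8B, 8-aligned)
16..24  h  (8B, 8-aligned)
24..32  b  (8B, 8-aligned)
32..72  c  (40B, 8-aligned)
72..80  e  (8B, 8-aligned)
80..82  f  (2B, 2-aligned)
82..88  -- tail padding (6B)
sizeof = 88, alignof = 8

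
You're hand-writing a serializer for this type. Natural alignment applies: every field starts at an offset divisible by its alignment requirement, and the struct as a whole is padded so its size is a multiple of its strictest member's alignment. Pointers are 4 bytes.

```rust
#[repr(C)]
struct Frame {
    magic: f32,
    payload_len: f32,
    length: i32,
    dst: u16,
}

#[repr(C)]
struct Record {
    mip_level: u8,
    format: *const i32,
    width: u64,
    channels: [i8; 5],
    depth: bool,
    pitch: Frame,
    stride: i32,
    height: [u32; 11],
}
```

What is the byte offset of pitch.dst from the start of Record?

Frame: magic at 0 (size 4, align 4) → ends 4; payload_len at 4 (size 4, align 4) → ends 8; length at 8 (size 4, align 4) → ends 12; dst at 12 (size 2, align 2) → ends 14; tail pad 2 to reach multiple of 4; total 16 bytes, alignment 4
mip_level at 0 (size 1, align 1) → ends 1
pad 3 to align 4 for format
format at 4 (size 4, align 4) → ends 8
width at 8 (size 8, align 8) → ends 16
channels at 16 (size 5, align 1) → ends 21
depth at 21 (size 1, align 1) → ends 22
pad 2 to align 4 for pitch
pitch at 24 (size 16, align 4) → ends 40
within Frame: dst at 12
24 + 12 = 36

36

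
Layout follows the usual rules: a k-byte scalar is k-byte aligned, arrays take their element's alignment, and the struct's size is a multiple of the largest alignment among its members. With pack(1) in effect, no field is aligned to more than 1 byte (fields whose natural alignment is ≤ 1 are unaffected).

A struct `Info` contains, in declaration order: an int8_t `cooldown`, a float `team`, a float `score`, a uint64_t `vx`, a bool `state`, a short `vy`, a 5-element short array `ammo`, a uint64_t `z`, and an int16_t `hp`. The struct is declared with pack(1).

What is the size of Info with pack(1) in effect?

40

0..1  cooldown  (1B, 1-aligned)
1..5  team  (4B, 1-aligned)
5..9  score  (4B, 1-aligned)
9..17  vx  (8B, 1-aligned)
17..18  state  (1B, 1-aligned)
18..20  vy  (2B, 1-aligned)
20..30  ammo  (10B, 1-aligned)
30..38  z  (8B, 1-aligned)
38..40  hp  (2B, 1-aligned)
sizeof = 40, alignof = 1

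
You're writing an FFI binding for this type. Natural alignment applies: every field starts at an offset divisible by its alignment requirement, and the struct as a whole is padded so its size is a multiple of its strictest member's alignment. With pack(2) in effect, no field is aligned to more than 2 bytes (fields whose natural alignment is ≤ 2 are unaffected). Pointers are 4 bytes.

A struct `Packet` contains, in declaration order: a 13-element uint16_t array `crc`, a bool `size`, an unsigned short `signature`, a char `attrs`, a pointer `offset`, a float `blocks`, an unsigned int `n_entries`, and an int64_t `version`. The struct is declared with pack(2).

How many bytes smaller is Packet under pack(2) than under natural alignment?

natural layout:
  @0: crc [26B, align 2] → 26
  @26: size [1B, align 1] → 27
  +1 pad (align 2)
  @28: signature [2B, align 2] → 30
  @30: attrs [1B, align 1] → 31
  +1 pad (align 4)
  @32: offset [4B, align 4] → 36
  @36: blocks [4B, align 4] → 40
  @40: n_entries [4B, align 4] → 44
  +4 pad (align 8)
  @48: version [8B, align 8] → 56
  size 56, align 8
packed(2) layout:
  @0: crc [26B, align 2] → 26
  @26: size [1B, align 1] → 27
  +1 pad (align 2)
  @28: signature [2B, align 2] → 30
  @30: attrs [1B, align 1] → 31
  +1 pad (align 2)
  @32: offset [4B, align 2] → 36
  @36: blocks [4B, align 2] → 40
  @40: n_entries [4B, align 2] → 44
  @44: version [8B, align 2] → 52
  size 52, align 2
56 − 52 = 4

4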